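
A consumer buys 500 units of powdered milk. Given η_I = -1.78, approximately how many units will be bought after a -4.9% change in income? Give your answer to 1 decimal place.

%ΔQ ≈ η × %ΔI = -1.78 × (-4.9%) = 8.722%.
New Q ≈ 500 × (1 + 0.08722) = 543.6.

543.6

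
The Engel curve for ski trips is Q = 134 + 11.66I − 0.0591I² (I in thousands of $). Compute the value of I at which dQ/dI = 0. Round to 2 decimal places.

dQ/dI = 11.66 − 0.1182I.
The good is inferior where dQ/dI < 0. Setting dQ/dI = 0 gives I = 11.66 / 0.1182 = 98.65.

98.65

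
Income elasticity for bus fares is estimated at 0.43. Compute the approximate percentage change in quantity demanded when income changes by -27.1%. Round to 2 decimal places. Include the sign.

%ΔQ ≈ η × %ΔI = 0.43 × (-27.1%) = -11.65%.

-11.65%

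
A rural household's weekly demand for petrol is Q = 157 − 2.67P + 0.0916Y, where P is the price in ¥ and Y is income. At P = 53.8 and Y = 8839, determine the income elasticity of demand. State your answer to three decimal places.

0.984

At P = 53.8, Y = 8839: Q = 823.006.
Holding P constant, ∂Q/∂Y = 0.0916.
η_Y = (∂Q/∂Y)·(Y/Q) = 0.0916 × (8839/823.006) = 0.984.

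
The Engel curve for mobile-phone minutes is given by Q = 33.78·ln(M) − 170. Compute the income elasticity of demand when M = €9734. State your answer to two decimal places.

0.24

At M = 9734: Q = 140.215.
dQ/dM = 33.78/M = 0.00347031 at this income.
η = (dQ/dM)·(M/Q) = 0.00347031 × (9734/140.215) = 0.24.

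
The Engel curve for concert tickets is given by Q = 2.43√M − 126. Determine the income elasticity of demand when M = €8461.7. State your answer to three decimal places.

1.146

At M = 8461.7: Q = 97.530.
dQ/dM = 2.43/(2√M) = 0.0132083 at this income.
η = (dQ/dM)·(M/Q) = 0.0132083 × (8461.7/97.530) = 1.146.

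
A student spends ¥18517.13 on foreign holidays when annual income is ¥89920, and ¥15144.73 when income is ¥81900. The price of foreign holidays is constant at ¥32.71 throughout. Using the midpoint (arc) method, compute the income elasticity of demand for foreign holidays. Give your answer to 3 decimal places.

2.146

With a constant price, Q₁ = 18517.13/32.71 = 566.100 and Q₂ = 15144.73/32.71 = 463.000 (equivalently, work directly with expenditure since P cancels).
Midpoint %ΔQ = (15144.73 − 18517.13)/16830.93 = -0.20037; midpoint %ΔI = (81900 − 89920)/85910 = -0.09335.
η = -0.20037 / -0.09335 = 2.146.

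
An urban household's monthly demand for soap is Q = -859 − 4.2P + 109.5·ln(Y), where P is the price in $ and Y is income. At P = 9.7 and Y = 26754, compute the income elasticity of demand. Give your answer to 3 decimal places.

At P = 9.7, Y = 26754: Q = 216.551.
Holding P constant, ∂Q/∂Y = 109.5/Y = 0.00409285.
η_Y = (∂Q/∂Y)·(Y/Q) = 0.00409285 × (26754/216.551) = 0.506.

0.506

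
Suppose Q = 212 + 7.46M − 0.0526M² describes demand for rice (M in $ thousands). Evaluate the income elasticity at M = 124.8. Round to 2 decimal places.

At M = 124.8: Q = 323.7609.
dQ/dM = 7.46 − 0.1052M = -5.66896.
η = (dQ/dM)·(M/Q) = -5.66896 × (124.8/323.7609) = -2.19.

-2.19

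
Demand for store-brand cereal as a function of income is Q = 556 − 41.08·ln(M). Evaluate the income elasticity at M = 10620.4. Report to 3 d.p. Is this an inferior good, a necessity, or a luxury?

At M = 10620.4: Q = 175.167.
dQ/dM = -41.08/M = -0.00386803 at this income.
η = (dQ/dM)·(M/Q) = -0.00386803 × (10620.4/175.167) = -0.235.
Since η < 0, the good is an inferior good.

-0.235 (inferior good)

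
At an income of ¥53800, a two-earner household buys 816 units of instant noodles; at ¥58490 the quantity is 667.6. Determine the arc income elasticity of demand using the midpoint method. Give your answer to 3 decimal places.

-2.395

ΔQ = 667.6 − 816 = -148.4; midpoint Q̄ = (816 + 667.6)/2 = 741.8.
ΔI = 58490 − 53800 = 4690; midpoint Ī = (53800 + 58490)/2 = 56145.
η = (ΔQ/Q̄) ÷ (ΔI/Ī) = (-148.4/741.8) ÷ (4690/56145) = -2.395.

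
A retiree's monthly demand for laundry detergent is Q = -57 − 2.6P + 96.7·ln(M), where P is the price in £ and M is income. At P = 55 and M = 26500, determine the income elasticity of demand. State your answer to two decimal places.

At P = 55, M = 26500: Q = 784.880.
Holding P constant, ∂Q/∂M = 96.7/M = 0.00364906.
η_M = (∂Q/∂M)·(M/Q) = 0.00364906 × (26500/784.880) = 0.12.

0.12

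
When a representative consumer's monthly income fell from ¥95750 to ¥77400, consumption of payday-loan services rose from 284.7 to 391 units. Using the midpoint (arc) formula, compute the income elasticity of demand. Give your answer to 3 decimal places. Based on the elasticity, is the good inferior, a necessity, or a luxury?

-1.484 (inferior good)

ΔQ = 391 − 284.7 = 106.3; midpoint Q̄ = (284.7 + 391)/2 = 337.85.
ΔI = 77400 − 95750 = -18350; midpoint Ī = (95750 + 77400)/2 = 86575.
η = (ΔQ/Q̄) ÷ (ΔI/Ī) = (106.3/337.85) ÷ (-18350/86575) = -1.484.
η < 0 ⇒ inferior good.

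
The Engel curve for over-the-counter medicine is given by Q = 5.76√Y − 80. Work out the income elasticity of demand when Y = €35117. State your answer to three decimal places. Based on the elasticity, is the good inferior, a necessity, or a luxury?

0.540 (necessity)

At Y = 35117: Q = 999.397.
dQ/dY = 5.76/(2√Y) = 0.0153686 at this income.
η = (dQ/dY)·(Y/Q) = 0.0153686 × (35117/999.397) = 0.540.
Since 0 < η < 1, the good is a necessity.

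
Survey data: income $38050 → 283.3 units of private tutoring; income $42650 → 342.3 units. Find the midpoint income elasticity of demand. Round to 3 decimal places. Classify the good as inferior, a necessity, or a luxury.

1.655 (luxury)

ΔQ = 342.3 − 283.3 = 59; midpoint Q̄ = (283.3 + 342.3)/2 = 312.8.
ΔI = 42650 − 38050 = 4600; midpoint Ī = (38050 + 42650)/2 = 40350.
η = (ΔQ/Q̄) ÷ (ΔI/Ī) = (59/312.8) ÷ (4600/40350) = 1.655.
η > 1 ⇒ luxury.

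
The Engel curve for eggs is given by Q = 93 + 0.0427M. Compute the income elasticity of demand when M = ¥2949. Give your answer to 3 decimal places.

0.575

At M = 2949: Q = 218.922.
dQ/dM = 0.0427.
η = (dQ/dM)·(M/Q) = 0.0427 × (2949/218.922) = 0.575.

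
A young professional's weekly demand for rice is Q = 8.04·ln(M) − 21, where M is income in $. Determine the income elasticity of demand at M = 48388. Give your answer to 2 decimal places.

0.12

At M = 48388: Q = 65.728.
dQ/dM = 8.04/M = 0.000166157 at this income.
η = (dQ/dM)·(M/Q) = 0.000166157 × (48388/65.728) = 0.12.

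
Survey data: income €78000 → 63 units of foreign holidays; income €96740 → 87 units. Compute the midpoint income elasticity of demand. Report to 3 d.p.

1.492

ΔQ = 87 − 63 = 24; midpoint Q̄ = (63 + 87)/2 = 75.
ΔI = 96740 − 78000 = 18740; midpoint Ī = (78000 + 96740)/2 = 87370.
η = (ΔQ/Q̄) ÷ (ΔI/Ī) = (24/75) ÷ (18740/87370) = 1.492.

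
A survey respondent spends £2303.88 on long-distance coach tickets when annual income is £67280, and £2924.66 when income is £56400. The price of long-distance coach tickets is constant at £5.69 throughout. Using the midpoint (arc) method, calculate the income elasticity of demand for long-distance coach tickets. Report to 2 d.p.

-1.35

With a constant price, Q₁ = 2303.88/5.69 = 404.900 and Q₂ = 2924.66/5.69 = 514.000 (equivalently, work directly with expenditure since P cancels).
Midpoint %ΔQ = (2924.66 − 2303.88)/2614.27 = 0.23746; midpoint %ΔI = (56400 − 67280)/61840 = -0.17594.
η = 0.23746 / -0.17594 = -1.35.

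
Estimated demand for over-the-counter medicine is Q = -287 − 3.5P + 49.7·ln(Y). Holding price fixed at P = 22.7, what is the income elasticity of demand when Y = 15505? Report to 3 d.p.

At P = 22.7, Y = 15505: Q = 113.101.
Holding P constant, ∂Q/∂Y = 49.7/Y = 0.00320542.
η_Y = (∂Q/∂Y)·(Y/Q) = 0.00320542 × (15505/113.101) = 0.439.

0.439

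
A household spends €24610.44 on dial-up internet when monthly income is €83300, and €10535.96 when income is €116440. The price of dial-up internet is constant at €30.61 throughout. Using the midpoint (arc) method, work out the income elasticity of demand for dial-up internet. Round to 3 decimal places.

With a constant price, Q₁ = 24610.44/30.61 = 804.000 and Q₂ = 10535.96/30.61 = 344.200 (equivalently, work directly with expenditure since P cancels).
Midpoint %ΔQ = (10535.96 − 24610.44)/17573.20 = -0.80091; midpoint %ΔI = (116440 − 83300)/99870 = 0.33183.
η = -0.80091 / 0.33183 = -2.414.

-2.414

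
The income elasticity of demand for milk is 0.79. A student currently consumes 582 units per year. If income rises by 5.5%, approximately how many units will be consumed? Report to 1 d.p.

607.3

%ΔQ ≈ η × %ΔI = 0.79 × 5.5% = 4.345%.
New Q ≈ 582 × (1 + 0.04345) = 607.3.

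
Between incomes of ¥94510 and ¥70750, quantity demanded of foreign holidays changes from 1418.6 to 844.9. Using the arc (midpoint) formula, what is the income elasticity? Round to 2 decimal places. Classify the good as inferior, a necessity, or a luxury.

1.76 (luxury)

ΔQ = 844.9 − 1418.6 = -573.7; midpoint Q̄ = (1418.6 + 844.9)/2 = 1131.75.
ΔI = 70750 − 94510 = -23760; midpoint Ī = (94510 + 70750)/2 = 82630.
η = (ΔQ/Q̄) ÷ (ΔI/Ī) = (-573.7/1131.75) ÷ (-23760/82630) = 1.76.
η > 1 ⇒ luxury.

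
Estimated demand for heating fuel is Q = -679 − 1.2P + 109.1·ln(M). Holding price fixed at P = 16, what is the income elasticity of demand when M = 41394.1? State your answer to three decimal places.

At P = 16, M = 41394.1: Q = 461.630.
Holding P constant, ∂Q/∂M = 109.1/M = 0.00263564.
η_M = (∂Q/∂M)·(M/Q) = 0.00263564 × (41394.1/461.630) = 0.236.

0.236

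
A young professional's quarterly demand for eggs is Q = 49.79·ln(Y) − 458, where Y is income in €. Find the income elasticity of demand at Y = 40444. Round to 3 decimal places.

At Y = 40444: Q = 70.156.
dQ/dY = 49.79/Y = 0.00123108 at this income.
η = (dQ/dY)·(Y/Q) = 0.00123108 × (40444/70.156) = 0.710.

0.710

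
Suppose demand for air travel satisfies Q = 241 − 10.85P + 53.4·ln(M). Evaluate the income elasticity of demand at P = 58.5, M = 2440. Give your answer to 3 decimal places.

2.344

At P = 58.5, M = 2440: Q = 22.782.
Holding P constant, ∂Q/∂M = 53.4/M = 0.0218852.
η_M = (∂Q/∂M)·(M/Q) = 0.0218852 × (2440/22.782) = 2.344.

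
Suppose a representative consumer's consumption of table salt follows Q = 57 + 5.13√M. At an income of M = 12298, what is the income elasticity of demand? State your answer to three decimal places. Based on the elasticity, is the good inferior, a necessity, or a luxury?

At M = 12298: Q = 625.898.
dQ/dM = 5.13/(2√M) = 0.0231297 at this income.
η = (dQ/dM)·(M/Q) = 0.0231297 × (12298/625.898) = 0.454.
Since 0 < η < 1, the good is a necessity.

0.454 (necessity)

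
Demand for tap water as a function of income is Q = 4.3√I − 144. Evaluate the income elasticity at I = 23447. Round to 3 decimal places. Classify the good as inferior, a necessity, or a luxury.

At I = 23447: Q = 514.434.
dQ/dI = 4.3/(2√I) = 0.0140409 at this income.
η = (dQ/dI)·(I/Q) = 0.0140409 × (23447/514.434) = 0.640.
Since 0 < η < 1, the good is a necessity.

0.640 (necessity)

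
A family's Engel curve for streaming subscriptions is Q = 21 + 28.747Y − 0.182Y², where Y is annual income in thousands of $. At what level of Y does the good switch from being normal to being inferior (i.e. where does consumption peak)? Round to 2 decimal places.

78.98

dQ/dY = 28.747 − 0.364Y.
The good is inferior where dQ/dY < 0. Setting dQ/dY = 0 gives Y = 28.747 / 0.364 = 78.98.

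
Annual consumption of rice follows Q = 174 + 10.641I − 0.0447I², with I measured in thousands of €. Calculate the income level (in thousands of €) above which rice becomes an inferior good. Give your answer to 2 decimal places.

119.03

dQ/dI = 10.641 − 0.0894I.
The good is inferior where dQ/dI < 0. Setting dQ/dI = 0 gives I = 10.641 / 0.0894 = 119.03.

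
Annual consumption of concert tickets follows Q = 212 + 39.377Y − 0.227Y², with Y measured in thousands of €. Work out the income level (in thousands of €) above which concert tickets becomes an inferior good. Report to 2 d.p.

dQ/dY = 39.377 − 0.454Y.
The good is inferior where dQ/dY < 0. Setting dQ/dY = 0 gives Y = 39.377 / 0.454 = 86.73.

86.73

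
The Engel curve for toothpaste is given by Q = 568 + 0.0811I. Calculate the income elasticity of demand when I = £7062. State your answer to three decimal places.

At I = 7062: Q = 1140.728.
dQ/dI = 0.0811.
η = (dQ/dI)·(I/Q) = 0.0811 × (7062/1140.728) = 0.502.

0.502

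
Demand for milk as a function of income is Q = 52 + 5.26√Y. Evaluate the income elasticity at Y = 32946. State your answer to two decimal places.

0.47

At Y = 32946: Q = 1006.744.
dQ/dY = 5.26/(2√Y) = 0.0144895 at this income.
η = (dQ/dY)·(Y/Q) = 0.0144895 × (32946/1006.744) = 0.47.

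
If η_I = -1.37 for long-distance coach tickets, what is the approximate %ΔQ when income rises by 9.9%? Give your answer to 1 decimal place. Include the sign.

-13.6%

%ΔQ ≈ η × %ΔI = -1.37 × 9.9% = -13.6%.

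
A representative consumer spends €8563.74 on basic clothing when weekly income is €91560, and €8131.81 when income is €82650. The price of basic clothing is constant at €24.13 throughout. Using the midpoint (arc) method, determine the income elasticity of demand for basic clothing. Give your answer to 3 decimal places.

With a constant price, Q₁ = 8563.74/24.13 = 354.900 and Q₂ = 8131.81/24.13 = 337.000 (equivalently, work directly with expenditure since P cancels).
Midpoint %ΔQ = (8131.81 − 8563.74)/8347.78 = -0.05174; midpoint %ΔI = (82650 − 91560)/87105 = -0.10229.
η = -0.05174 / -0.10229 = 0.506.

0.506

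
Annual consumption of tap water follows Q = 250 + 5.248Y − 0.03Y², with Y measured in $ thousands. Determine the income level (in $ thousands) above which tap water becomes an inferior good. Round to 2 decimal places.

87.47

dQ/dY = 5.248 − 0.06Y.
The good is inferior where dQ/dY < 0. Setting dQ/dY = 0 gives Y = 5.248 / 0.06 = 87.47.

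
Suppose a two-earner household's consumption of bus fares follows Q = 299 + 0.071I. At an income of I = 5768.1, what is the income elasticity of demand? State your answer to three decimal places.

At I = 5768.1: Q = 708.535.
dQ/dI = 0.071.
η = (dQ/dI)·(I/Q) = 0.071 × (5768.1/708.535) = 0.578.

0.578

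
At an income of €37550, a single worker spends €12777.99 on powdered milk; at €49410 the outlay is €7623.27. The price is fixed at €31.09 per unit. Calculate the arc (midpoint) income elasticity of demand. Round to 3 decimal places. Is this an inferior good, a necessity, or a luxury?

-1.853 (inferior good)

With a constant price, Q₁ = 12777.99/31.09 = 411.000 and Q₂ = 7623.27/31.09 = 245.200 (equivalently, work directly with expenditure since P cancels).
Midpoint %ΔQ = (7623.27 − 12777.99)/10200.63 = -0.50533; midpoint %ΔI = (49410 − 37550)/43480 = 0.27277.
η = -0.50533 / 0.27277 = -1.853.
η < 0 ⇒ inferior good.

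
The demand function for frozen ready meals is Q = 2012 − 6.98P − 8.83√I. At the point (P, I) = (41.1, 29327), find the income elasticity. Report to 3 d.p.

At P = 41.1, I = 29327: Q = 212.973.
Holding P constant, ∂Q/∂I = -8.83/(2√I) = -0.0257808.
η_I = (∂Q/∂I)·(I/Q) = -0.0257808 × (29327/212.973) = -3.550.

-3.550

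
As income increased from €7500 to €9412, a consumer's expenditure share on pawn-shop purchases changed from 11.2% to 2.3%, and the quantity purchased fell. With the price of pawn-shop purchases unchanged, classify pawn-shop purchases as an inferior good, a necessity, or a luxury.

inferior good

Quantity demanded falls as income rises, so η < 0.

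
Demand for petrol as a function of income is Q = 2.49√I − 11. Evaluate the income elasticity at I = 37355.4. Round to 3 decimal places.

0.512

At I = 37355.4: Q = 470.256.
dQ/dI = 2.49/(2√I) = 0.00644158 at this income.
η = (dQ/dI)·(I/Q) = 0.00644158 × (37355.4/470.256) = 0.512.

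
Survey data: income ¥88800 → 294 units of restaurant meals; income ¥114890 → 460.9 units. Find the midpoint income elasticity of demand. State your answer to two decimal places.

1.73

ΔQ = 460.9 − 294 = 166.9; midpoint Q̄ = (294 + 460.9)/2 = 377.45.
ΔI = 114890 − 88800 = 26090; midpoint Ī = (88800 + 114890)/2 = 101845.
η = (ΔQ/Q̄) ÷ (ΔI/Ī) = (166.9/377.45) ÷ (26090/101845) = 1.73.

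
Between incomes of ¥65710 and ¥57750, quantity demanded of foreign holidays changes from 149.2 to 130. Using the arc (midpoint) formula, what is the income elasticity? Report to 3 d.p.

ΔQ = 130 − 149.2 = -19.2; midpoint Q̄ = (149.2 + 130)/2 = 139.6.
ΔI = 57750 − 65710 = -7960; midpoint Ī = (65710 + 57750)/2 = 61730.
η = (ΔQ/Q̄) ÷ (ΔI/Ī) = (-19.2/139.6) ÷ (-7960/61730) = 1.067.

1.067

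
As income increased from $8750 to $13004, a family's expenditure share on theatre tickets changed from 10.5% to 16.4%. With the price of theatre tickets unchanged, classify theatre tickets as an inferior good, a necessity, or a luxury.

The budget share rises as income rises, so η > 1.

luxury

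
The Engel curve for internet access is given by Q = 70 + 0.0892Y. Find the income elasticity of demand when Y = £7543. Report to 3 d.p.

At Y = 7543: Q = 742.836.
dQ/dY = 0.0892.
η = (dQ/dY)·(Y/Q) = 0.0892 × (7543/742.836) = 0.906.

0.906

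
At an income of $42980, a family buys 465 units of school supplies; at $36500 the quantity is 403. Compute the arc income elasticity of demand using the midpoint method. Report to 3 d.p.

0.876

ΔQ = 403 − 465 = -62; midpoint Q̄ = (465 + 403)/2 = 434.
ΔI = 36500 − 42980 = -6480; midpoint Ī = (42980 + 36500)/2 = 39740.
η = (ΔQ/Q̄) ÷ (ΔI/Ī) = (-62/434) ÷ (-6480/39740) = 0.876.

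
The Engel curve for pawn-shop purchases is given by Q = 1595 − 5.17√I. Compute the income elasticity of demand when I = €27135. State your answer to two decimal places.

At I = 27135: Q = 743.361.
dQ/dI = -5.17/(2√I) = -0.0156926 at this income.
η = (dQ/dI)·(I/Q) = -0.0156926 × (27135/743.361) = -0.57.

-0.57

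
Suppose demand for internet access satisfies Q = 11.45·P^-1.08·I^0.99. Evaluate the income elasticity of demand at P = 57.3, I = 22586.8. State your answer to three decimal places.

0.990

For a multiplicative demand Q = A·P^α·I^β, the income elasticity is β everywhere.
Here β = 0.99, so η = 0.990.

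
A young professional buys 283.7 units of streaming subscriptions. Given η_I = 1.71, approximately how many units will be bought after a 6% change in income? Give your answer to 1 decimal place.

312.8

%ΔQ ≈ η × %ΔI = 1.71 × 6% = 10.26%.
New Q ≈ 283.7 × (1 + 0.1026) = 312.8.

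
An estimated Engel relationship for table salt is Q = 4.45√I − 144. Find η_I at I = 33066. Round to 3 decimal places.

0.608

At I = 33066: Q = 665.191.
dQ/dI = 4.45/(2√I) = 0.012236 at this income.
η = (dQ/dI)·(I/Q) = 0.012236 × (33066/665.191) = 0.608.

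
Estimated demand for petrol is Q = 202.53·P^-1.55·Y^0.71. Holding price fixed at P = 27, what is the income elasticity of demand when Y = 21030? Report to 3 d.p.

0.710

For a multiplicative demand Q = A·P^α·Y^β, the income elasticity is β everywhere.
Here β = 0.71, so η = 0.710.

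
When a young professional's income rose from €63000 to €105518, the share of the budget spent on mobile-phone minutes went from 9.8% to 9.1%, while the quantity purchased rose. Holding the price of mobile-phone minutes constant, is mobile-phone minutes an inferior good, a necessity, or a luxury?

necessity

Quantity rises but the budget share falls as income rises, so 0 < η < 1.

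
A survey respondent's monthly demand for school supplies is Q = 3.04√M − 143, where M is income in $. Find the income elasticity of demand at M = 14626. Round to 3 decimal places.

At M = 14626: Q = 224.652.
dQ/dM = 3.04/(2√M) = 0.0125684 at this income.
η = (dQ/dM)·(M/Q) = 0.0125684 × (14626/224.652) = 0.818.

0.818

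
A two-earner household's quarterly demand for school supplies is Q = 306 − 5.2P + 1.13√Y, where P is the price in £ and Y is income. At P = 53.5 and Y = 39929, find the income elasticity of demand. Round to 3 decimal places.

0.445

At P = 53.5, Y = 39929: Q = 253.599.
Holding P constant, ∂Q/∂Y = 1.13/(2√Y) = 0.00282751.
η_Y = (∂Q/∂Y)·(Y/Q) = 0.00282751 × (39929/253.599) = 0.445.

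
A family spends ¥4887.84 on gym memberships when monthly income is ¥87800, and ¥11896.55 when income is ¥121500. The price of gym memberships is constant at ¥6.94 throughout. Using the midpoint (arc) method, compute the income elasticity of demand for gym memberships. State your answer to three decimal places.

With a constant price, Q₁ = 4887.84/6.94 = 704.300 and Q₂ = 11896.55/6.94 = 1714.200 (equivalently, work directly with expenditure since P cancels).
Midpoint %ΔQ = (11896.55 − 4887.84)/8392.20 = 0.83515; midpoint %ΔI = (121500 − 87800)/104650 = 0.32203.
η = 0.83515 / 0.32203 = 2.593.

2.593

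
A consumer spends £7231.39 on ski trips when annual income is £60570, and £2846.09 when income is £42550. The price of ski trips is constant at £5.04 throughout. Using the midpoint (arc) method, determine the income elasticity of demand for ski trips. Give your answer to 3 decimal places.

With a constant price, Q₁ = 7231.39/5.04 = 1434.800 and Q₂ = 2846.09/5.04 = 564.700 (equivalently, work directly with expenditure since P cancels).
Midpoint %ΔQ = (2846.09 − 7231.39)/5038.74 = -0.87032; midpoint %ΔI = (42550 − 60570)/51560 = -0.34950.
η = -0.87032 / -0.34950 = 2.490.

2.490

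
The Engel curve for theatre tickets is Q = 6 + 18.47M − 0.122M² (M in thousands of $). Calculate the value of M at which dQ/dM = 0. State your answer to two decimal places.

75.70

dQ/dM = 18.47 − 0.244M.
The good is inferior where dQ/dM < 0. Setting dQ/dM = 0 gives M = 18.47 / 0.244 = 75.70.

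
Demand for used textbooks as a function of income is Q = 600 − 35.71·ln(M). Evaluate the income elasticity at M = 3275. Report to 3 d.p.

-0.115

At M = 3275: Q = 310.961.
dQ/dM = -35.71/M = -0.0109038 at this income.
η = (dQ/dM)·(M/Q) = -0.0109038 × (3275/310.961) = -0.115.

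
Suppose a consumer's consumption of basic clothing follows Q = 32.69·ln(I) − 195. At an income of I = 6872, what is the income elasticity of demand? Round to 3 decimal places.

At I = 6872: Q = 93.823.
dQ/dI = 32.69/I = 0.00475698 at this income.
η = (dQ/dI)·(I/Q) = 0.00475698 × (6872/93.823) = 0.348.

0.348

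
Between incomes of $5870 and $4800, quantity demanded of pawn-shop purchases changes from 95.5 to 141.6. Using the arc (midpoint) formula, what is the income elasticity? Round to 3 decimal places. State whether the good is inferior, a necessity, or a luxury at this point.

-1.939 (inferior good)

ΔQ = 141.6 − 95.5 = 46.1; midpoint Q̄ = (95.5 + 141.6)/2 = 118.55.
ΔI = 4800 − 5870 = -1070; midpoint Ī = (5870 + 4800)/2 = 5335.
η = (ΔQ/Q̄) ÷ (ΔI/Ī) = (46.1/118.55) ÷ (-1070/5335) = -1.939.
η < 0 ⇒ inferior good.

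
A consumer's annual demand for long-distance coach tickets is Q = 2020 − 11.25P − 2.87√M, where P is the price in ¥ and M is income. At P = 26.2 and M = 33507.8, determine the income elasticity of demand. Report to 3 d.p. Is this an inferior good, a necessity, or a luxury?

-0.219 (inferior good)

At P = 26.2, M = 33507.8: Q = 1199.893.
Holding P constant, ∂Q/∂M = -2.87/(2√M) = -0.00783933.
η_M = (∂Q/∂M)·(M/Q) = -0.00783933 × (33507.8/1199.893) = -0.219.
Since η < 0, this is an inferior good.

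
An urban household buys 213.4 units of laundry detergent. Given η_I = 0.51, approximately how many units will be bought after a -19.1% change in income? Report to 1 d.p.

%ΔQ ≈ η × %ΔI = 0.51 × (-19.1%) = -9.741%.
New Q ≈ 213.4 × (1 − 0.09741) = 192.6.

192.6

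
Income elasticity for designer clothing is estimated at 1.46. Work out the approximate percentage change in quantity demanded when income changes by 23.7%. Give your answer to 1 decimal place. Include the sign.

%ΔQ ≈ η × %ΔI = 1.46 × 23.7% = 34.6%.

34.6%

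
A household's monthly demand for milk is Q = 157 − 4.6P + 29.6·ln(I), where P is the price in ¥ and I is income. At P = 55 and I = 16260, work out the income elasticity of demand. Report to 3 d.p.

At P = 55, I = 16260: Q = 191.015.
Holding P constant, ∂Q/∂I = 29.6/I = 0.00182042.
η_I = (∂Q/∂I)·(I/Q) = 0.00182042 × (16260/191.015) = 0.155.

0.155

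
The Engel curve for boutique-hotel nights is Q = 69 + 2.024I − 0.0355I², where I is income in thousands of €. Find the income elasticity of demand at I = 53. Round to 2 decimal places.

At I = 53: Q = 76.5525.
dQ/dI = 2.024 − 0.071I = -1.73900.
η = (dQ/dI)·(I/Q) = -1.73900 × (53/76.5525) = -1.20.

-1.20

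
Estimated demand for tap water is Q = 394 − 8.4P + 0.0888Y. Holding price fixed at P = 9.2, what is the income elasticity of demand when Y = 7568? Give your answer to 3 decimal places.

At P = 9.2, Y = 7568: Q = 988.758.
Holding P constant, ∂Q/∂Y = 0.0888.
η_Y = (∂Q/∂Y)·(Y/Q) = 0.0888 × (7568/988.758) = 0.680.

0.680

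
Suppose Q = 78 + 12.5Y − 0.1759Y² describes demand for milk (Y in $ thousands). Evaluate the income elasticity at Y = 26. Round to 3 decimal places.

0.307

At Y = 26: Q = 284.0916.
dQ/dY = 12.5 − 0.3518Y = 3.35320.
η = (dQ/dY)·(Y/Q) = 3.35320 × (26/284.0916) = 0.307.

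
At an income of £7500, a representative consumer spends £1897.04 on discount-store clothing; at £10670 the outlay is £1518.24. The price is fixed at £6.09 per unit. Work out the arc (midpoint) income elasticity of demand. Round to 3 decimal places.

-0.636

With a constant price, Q₁ = 1897.04/6.09 = 311.501 and Q₂ = 1518.24/6.09 = 249.300 (equivalently, work directly with expenditure since P cancels).
Midpoint %ΔQ = (1518.24 − 1897.04)/1707.64 = -0.22183; midpoint %ΔI = (10670 − 7500)/9085 = 0.34893.
η = -0.22183 / 0.34893 = -0.636.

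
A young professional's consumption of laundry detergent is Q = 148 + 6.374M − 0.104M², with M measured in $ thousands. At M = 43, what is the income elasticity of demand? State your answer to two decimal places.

At M = 43: Q = 229.7860.
dQ/dM = 6.374 − 0.208M = -2.57000.
η = (dQ/dM)·(M/Q) = -2.57000 × (43/229.7860) = -0.48.

-0.48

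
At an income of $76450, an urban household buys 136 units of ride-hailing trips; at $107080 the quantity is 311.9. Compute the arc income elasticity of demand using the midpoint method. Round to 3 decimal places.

2.353

ΔQ = 311.9 − 136 = 175.9; midpoint Q̄ = (136 + 311.9)/2 = 223.95.
ΔI = 107080 − 76450 = 30630; midpoint Ī = (76450 + 107080)/2 = 91765.
η = (ΔQ/Q̄) ÷ (ΔI/Ī) = (175.9/223.95) ÷ (30630/91765) = 2.353.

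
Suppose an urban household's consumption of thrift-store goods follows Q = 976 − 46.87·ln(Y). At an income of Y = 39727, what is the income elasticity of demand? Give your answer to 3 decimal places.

At Y = 39727: Q = 479.657.
dQ/dY = -46.87/Y = -0.0011798 at this income.
η = (dQ/dY)·(Y/Q) = -0.0011798 × (39727/479.657) = -0.098.

-0.098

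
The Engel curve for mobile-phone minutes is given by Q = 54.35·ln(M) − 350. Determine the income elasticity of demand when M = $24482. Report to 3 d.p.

0.273

At M = 24482: Q = 199.244.
dQ/dM = 54.35/M = 0.00222 at this income.
η = (dQ/dM)·(M/Q) = 0.00222 × (24482/199.244) = 0.273.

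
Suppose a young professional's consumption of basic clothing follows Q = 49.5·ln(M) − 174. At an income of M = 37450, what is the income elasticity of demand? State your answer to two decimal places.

0.14

At M = 37450: Q = 347.273.
dQ/dM = 49.5/M = 0.00132176 at this income.
η = (dQ/dM)·(M/Q) = 0.00132176 × (37450/347.273) = 0.14.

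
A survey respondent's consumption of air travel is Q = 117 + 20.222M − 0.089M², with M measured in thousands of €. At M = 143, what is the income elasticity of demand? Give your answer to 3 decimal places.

At M = 143: Q = 1188.7850.
dQ/dM = 20.222 − 0.178M = -5.23200.
η = (dQ/dM)·(M/Q) = -5.23200 × (143/1188.7850) = -0.629.

-0.629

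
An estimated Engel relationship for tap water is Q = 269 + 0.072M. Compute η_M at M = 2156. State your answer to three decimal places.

0.366

At M = 2156: Q = 424.232.
dQ/dM = 0.072.
η = (dQ/dM)·(M/Q) = 0.072 × (2156/424.232) = 0.366.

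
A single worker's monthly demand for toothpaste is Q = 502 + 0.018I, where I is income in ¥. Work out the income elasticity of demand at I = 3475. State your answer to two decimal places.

0.11

At I = 3475: Q = 564.550.
dQ/dI = 0.018.
η = (dQ/dI)·(I/Q) = 0.018 × (3475/564.550) = 0.11.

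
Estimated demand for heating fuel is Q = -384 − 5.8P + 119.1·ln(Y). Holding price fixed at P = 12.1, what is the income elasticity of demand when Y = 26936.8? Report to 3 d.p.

0.157

At P = 12.1, Y = 26936.8: Q = 760.789.
Holding P constant, ∂Q/∂Y = 119.1/Y = 0.00442146.
η_Y = (∂Q/∂Y)·(Y/Q) = 0.00442146 × (26936.8/760.789) = 0.157.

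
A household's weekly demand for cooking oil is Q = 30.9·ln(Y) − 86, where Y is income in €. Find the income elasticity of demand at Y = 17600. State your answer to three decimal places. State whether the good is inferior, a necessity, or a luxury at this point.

0.143 (necessity)

At Y = 17600: Q = 216.068.
dQ/dY = 30.9/Y = 0.00175568 at this income.
η = (dQ/dY)·(Y/Q) = 0.00175568 × (17600/216.068) = 0.143.
Since 0 < η < 1, the good is a necessity.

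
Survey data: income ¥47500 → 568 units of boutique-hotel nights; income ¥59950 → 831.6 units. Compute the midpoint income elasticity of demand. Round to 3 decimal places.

1.625

ΔQ = 831.6 − 568 = 263.6; midpoint Q̄ = (568 + 831.6)/2 = 699.8.
ΔI = 59950 − 47500 = 12450; midpoint Ī = (47500 + 59950)/2 = 53725.
η = (ΔQ/Q̄) ÷ (ΔI/Ī) = (263.6/699.8) ÷ (12450/53725) = 1.625.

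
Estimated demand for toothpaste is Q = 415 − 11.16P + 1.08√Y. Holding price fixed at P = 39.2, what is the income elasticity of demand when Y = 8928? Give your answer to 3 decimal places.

At P = 39.2, Y = 8928: Q = 79.575.
Holding P constant, ∂Q/∂Y = 1.08/(2√Y) = 0.00571501.
η_Y = (∂Q/∂Y)·(Y/Q) = 0.00571501 × (8928/79.575) = 0.641.

0.641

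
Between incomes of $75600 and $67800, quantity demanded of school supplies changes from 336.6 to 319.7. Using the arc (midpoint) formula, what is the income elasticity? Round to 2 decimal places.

0.47

ΔQ = 319.7 − 336.6 = -16.9; midpoint Q̄ = (336.6 + 319.7)/2 = 328.15.
ΔI = 67800 − 75600 = -7800; midpoint Ī = (75600 + 67800)/2 = 71700.
η = (ΔQ/Q̄) ÷ (ΔI/Ī) = (-16.9/328.15) ÷ (-7800/71700) = 0.47.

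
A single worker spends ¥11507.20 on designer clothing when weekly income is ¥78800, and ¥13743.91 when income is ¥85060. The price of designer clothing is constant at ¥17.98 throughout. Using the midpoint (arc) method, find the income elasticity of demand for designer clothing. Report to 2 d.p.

2.32

With a constant price, Q₁ = 11507.20/17.98 = 640.000 and Q₂ = 13743.91/17.98 = 764.400 (equivalently, work directly with expenditure since P cancels).
Midpoint %ΔQ = (13743.91 − 11507.20)/12625.56 = 0.17716; midpoint %ΔI = (85060 − 78800)/81930 = 0.07641.
η = 0.17716 / 0.07641 = 2.32.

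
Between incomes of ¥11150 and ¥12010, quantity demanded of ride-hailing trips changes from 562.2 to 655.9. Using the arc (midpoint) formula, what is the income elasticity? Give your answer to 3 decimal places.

ΔQ = 655.9 − 562.2 = 93.7; midpoint Q̄ = (562.2 + 655.9)/2 = 609.05.
ΔI = 12010 − 11150 = 860; midpoint Ī = (11150 + 12010)/2 = 11580.
η = (ΔQ/Q̄) ÷ (ΔI/Ī) = (93.7/609.05) ÷ (860/11580) = 2.072.

2.072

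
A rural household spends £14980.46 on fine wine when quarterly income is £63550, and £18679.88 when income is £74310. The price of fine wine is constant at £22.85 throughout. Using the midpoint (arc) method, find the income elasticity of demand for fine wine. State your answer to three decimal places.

1.408

With a constant price, Q₁ = 14980.46/22.85 = 655.600 and Q₂ = 18679.88/22.85 = 817.500 (equivalently, work directly with expenditure since P cancels).
Midpoint %ΔQ = (18679.88 − 14980.46)/16830.17 = 0.21981; midpoint %ΔI = (74310 − 63550)/68930 = 0.15610.
η = 0.21981 / 0.15610 = 1.408.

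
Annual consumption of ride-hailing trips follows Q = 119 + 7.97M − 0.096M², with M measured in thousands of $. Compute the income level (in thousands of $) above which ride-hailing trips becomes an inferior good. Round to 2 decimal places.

41.51

dQ/dM = 7.97 − 0.192M.
The good is inferior where dQ/dM < 0. Setting dQ/dM = 0 gives M = 7.97 / 0.192 = 41.51.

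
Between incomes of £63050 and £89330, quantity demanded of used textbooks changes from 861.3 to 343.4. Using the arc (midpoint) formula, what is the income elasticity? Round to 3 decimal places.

ΔQ = 343.4 − 861.3 = -517.9; midpoint Q̄ = (861.3 + 343.4)/2 = 602.35.
ΔI = 89330 − 63050 = 26280; midpoint Ī = (63050 + 89330)/2 = 76190.
η = (ΔQ/Q̄) ÷ (ΔI/Ī) = (-517.9/602.35) ÷ (26280/76190) = -2.493.

-2.493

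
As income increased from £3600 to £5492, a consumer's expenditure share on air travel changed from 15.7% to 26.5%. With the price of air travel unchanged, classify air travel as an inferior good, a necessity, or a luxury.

The budget share rises as income rises, so η > 1.

luxury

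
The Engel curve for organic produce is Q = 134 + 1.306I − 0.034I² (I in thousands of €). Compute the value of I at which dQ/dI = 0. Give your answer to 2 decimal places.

19.21

dQ/dI = 1.306 − 0.068I.
The good is inferior where dQ/dI < 0. Setting dQ/dI = 0 gives I = 1.306 / 0.068 = 19.21.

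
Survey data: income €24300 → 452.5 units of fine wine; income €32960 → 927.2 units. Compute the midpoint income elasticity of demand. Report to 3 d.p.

2.275

ΔQ = 927.2 − 452.5 = 474.7; midpoint Q̄ = (452.5 + 927.2)/2 = 689.85.
ΔI = 32960 − 24300 = 8660; midpoint Ī = (24300 + 32960)/2 = 28630.
η = (ΔQ/Q̄) ÷ (ΔI/Ī) = (474.7/689.85) ÷ (8660/28630) = 2.275.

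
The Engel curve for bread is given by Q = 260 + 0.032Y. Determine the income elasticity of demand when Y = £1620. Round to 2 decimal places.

At Y = 1620: Q = 311.840.
dQ/dY = 0.032.
η = (dQ/dY)·(Y/Q) = 0.032 × (1620/311.840) = 0.17.

0.17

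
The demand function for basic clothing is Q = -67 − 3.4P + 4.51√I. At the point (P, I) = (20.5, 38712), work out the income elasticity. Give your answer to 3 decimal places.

0.591

At P = 20.5, I = 38712: Q = 750.659.
Holding P constant, ∂Q/∂I = 4.51/(2√I) = 0.011461.
η_I = (∂Q/∂I)·(I/Q) = 0.011461 × (38712/750.659) = 0.591.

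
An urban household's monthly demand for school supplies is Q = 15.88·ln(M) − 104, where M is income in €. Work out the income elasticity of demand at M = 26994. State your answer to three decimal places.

At M = 26994: Q = 58.030.
dQ/dM = 15.88/M = 0.000588279 at this income.
η = (dQ/dM)·(M/Q) = 0.000588279 × (26994/58.030) = 0.274.

0.274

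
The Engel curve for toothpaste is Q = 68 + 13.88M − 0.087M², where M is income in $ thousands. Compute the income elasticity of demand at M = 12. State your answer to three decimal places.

At M = 12: Q = 222.0320.
dQ/dM = 13.88 − 0.174M = 11.79200.
η = (dQ/dM)·(M/Q) = 11.79200 × (12/222.0320) = 0.637.

0.637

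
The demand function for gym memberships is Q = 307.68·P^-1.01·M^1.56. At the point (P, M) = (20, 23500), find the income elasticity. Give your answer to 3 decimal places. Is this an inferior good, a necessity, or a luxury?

1.560 (luxury)

For a multiplicative demand Q = A·P^α·M^β, the income elasticity is β everywhere.
Here β = 1.56, so η = 1.560.
Since η > 1, this is a luxury.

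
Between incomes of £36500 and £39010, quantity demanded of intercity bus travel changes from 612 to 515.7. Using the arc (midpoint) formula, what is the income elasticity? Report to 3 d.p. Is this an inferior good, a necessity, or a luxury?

ΔQ = 515.7 − 612 = -96.3; midpoint Q̄ = (612 + 515.7)/2 = 563.85.
ΔI = 39010 − 36500 = 2510; midpoint Ī = (36500 + 39010)/2 = 37755.
η = (ΔQ/Q̄) ÷ (ΔI/Ī) = (-96.3/563.85) ÷ (2510/37755) = -2.569.
η < 0 ⇒ inferior good.

-2.569 (inferior good)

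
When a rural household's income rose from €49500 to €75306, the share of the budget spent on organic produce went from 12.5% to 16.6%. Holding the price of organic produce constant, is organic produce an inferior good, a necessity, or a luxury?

The budget share rises as income rises, so η > 1.

luxury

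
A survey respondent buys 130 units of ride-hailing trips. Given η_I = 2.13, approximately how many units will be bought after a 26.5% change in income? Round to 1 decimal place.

203.4

%ΔQ ≈ η × %ΔI = 2.13 × 26.5% = 56.445%.
New Q ≈ 130 × (1 + 0.56445) = 203.4.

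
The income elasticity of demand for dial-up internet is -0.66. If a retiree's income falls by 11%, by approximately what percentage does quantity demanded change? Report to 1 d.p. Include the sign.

%ΔQ ≈ η × %ΔI = -0.66 × (-11%) = 7.3%.

7.3%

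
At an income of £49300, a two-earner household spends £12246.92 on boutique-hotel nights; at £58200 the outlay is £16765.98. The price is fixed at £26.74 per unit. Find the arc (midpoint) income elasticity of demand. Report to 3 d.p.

1.881

With a constant price, Q₁ = 12246.92/26.74 = 458.000 and Q₂ = 16765.98/26.74 = 627.000 (equivalently, work directly with expenditure since P cancels).
Midpoint %ΔQ = (16765.98 − 12246.92)/14506.45 = 0.31152; midpoint %ΔI = (58200 − 49300)/53750 = 0.16558.
η = 0.31152 / 0.16558 = 1.881.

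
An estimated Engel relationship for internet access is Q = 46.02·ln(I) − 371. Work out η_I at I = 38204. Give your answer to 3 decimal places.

0.402

At I = 38204: Q = 114.543.
dQ/dI = 46.02/I = 0.00120459 at this income.
η = (dQ/dI)·(I/Q) = 0.00120459 × (38204/114.543) = 0.402.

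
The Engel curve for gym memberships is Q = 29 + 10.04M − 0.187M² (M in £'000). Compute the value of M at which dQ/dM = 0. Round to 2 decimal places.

dQ/dM = 10.04 − 0.374M.
The good is inferior where dQ/dM < 0. Setting dQ/dM = 0 gives M = 10.04 / 0.374 = 26.84.

26.84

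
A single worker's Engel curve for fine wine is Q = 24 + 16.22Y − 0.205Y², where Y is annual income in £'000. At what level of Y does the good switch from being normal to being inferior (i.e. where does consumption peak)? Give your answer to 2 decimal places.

dQ/dY = 16.22 − 0.41Y.
The good is inferior where dQ/dY < 0. Setting dQ/dY = 0 gives Y = 16.22 / 0.41 = 39.56.

39.56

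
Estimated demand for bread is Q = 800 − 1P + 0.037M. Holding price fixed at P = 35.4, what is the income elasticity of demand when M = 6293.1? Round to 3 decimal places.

0.233

At P = 35.4, M = 6293.1: Q = 997.445.
Holding P constant, ∂Q/∂M = 0.037.
η_M = (∂Q/∂M)·(M/Q) = 0.037 × (6293.1/997.445) = 0.233.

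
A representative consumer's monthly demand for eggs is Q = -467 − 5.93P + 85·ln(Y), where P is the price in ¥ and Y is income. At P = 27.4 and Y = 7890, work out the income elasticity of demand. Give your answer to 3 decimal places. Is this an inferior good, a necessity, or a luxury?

0.638 (necessity)

At P = 27.4, Y = 7890: Q = 133.253.
Holding P constant, ∂Q/∂Y = 85/Y = 0.0107731.
η_Y = (∂Q/∂Y)·(Y/Q) = 0.0107731 × (7890/133.253) = 0.638.
Since 0 < η < 1, this is a necessity.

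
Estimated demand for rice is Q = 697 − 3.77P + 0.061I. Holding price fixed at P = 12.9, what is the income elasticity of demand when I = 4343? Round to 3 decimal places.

0.290

At P = 12.9, I = 4343: Q = 913.290.
Holding P constant, ∂Q/∂I = 0.061.
η_I = (∂Q/∂I)·(I/Q) = 0.061 × (4343/913.290) = 0.290.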